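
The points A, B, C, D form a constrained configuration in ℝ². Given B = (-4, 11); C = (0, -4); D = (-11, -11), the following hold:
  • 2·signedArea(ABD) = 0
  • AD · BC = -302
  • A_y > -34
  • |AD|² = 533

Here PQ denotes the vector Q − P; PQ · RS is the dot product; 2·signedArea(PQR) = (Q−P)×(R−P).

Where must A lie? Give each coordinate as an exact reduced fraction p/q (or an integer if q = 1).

A = (-18, -33)

1. A_x = -18  [2·signedArea(ABD) = 0 ∩ AD · BC = -302]
2. A_y = -33  [2·signedArea(ABD) = 0 ∩ AD · BC = -302]
   → A = (-18, -33)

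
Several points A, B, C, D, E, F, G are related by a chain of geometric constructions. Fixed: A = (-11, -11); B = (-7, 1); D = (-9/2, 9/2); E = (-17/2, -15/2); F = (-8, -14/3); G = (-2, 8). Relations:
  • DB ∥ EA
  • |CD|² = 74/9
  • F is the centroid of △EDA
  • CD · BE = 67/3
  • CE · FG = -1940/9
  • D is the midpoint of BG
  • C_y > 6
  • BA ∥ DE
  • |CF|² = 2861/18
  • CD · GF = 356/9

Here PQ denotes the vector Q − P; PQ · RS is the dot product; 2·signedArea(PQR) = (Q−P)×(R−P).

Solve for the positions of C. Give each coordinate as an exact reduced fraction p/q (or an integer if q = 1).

1. C_x = -17/6  [CE · FG = -1940/9 ∩ CD · BE = 67/3]
2. C_y = 41/6  [CE · FG = -1940/9 ∩ CD · BE = 67/3]
   → C = (-17/6, 41/6)

C = (-17/6, 41/6)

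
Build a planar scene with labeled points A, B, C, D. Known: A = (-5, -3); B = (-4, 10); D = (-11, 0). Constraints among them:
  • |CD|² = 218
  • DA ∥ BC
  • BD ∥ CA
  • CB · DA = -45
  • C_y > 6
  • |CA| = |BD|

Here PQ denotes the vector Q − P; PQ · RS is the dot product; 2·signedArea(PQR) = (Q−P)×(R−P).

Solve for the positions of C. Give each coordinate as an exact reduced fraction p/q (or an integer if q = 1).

1. C_x = 2  [BD ∥ CA ∩ DA ∥ BC]
2. C_y = 7  [BD ∥ CA ∩ DA ∥ BC]
   → C = (2, 7)

C = (2, 7)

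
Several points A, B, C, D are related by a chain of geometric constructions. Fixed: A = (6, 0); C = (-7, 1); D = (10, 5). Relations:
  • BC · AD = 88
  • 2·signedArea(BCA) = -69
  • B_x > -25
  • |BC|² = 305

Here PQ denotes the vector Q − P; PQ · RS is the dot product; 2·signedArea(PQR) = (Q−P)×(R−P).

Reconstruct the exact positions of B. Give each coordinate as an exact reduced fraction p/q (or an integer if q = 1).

B = (-24, -3)

1. B_x = -24  [BC · AD = 88 ∩ 2·signedArea(BCA) = -69]
2. B_y = -3  [BC · AD = 88 ∩ 2·signedArea(BCA) = -69]
   → B = (-24, -3)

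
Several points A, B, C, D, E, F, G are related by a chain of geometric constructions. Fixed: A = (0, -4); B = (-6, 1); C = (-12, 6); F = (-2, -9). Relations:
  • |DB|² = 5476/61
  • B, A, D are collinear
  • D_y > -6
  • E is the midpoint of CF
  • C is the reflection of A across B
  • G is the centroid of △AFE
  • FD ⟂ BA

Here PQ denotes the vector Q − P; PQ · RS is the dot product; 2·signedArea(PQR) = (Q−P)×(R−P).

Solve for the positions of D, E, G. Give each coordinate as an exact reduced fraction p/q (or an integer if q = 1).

1. D_x = 78/61  [B, A, D are collinear ∩ FD ⟂ BA]
2. D_y = -309/61  [B, A, D are collinear ∩ FD ⟂ BA]
   → D = (78/61, -309/61)
3. E_x = -7  [E is the midpoint of CF]
4. E_y = -3/2  [E is the midpoint of CF]
   → E = (-7, -3/2)
5. G_x = -3  [G is the centroid of △AFE]
6. G_y = -29/6  [G is the centroid of △AFE]
   → G = (-3, -29/6)

D = (78/61, -309/61)
E = (-7, -3/2)
G = (-3, -29/6)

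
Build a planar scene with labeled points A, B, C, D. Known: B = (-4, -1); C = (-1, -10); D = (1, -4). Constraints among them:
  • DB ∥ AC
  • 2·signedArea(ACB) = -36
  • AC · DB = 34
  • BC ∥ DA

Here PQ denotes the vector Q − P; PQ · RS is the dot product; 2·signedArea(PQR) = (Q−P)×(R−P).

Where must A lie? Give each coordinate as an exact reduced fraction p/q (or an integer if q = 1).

A = (4, -13)

1. A_x = 4  [DB ∥ AC ∩ BC ∥ DA]
2. A_y = -13  [DB ∥ AC ∩ BC ∥ DA]
   → A = (4, -13)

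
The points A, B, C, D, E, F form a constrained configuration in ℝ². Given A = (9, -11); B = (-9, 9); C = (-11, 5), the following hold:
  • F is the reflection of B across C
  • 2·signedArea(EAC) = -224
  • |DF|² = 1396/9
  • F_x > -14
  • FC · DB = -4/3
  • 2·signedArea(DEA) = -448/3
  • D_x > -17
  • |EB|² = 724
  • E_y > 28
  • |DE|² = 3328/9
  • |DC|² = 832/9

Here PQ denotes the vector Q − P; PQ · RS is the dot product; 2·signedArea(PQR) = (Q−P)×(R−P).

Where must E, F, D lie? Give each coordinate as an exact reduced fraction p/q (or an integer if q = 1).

D = (-49/3, 13)
E = (-27, 29)
F = (-13, 1)

1. E_x = -27  [line -16·x + -20·y + 148 = 0 ∩ |EB|² = 724]
2. E_y = 29  [line -16·x + -20·y + 148 = 0 ∩ |EB|² = 724]
   → E = (-27, 29)
3. F_x = -13  [F is the reflection of B across C]
4. F_y = 1  [F is the reflection of B across C]
   → F = (-13, 1)
5. D_x = -49/3  [2·signedArea(DEA) = -448/3 ∩ FC · DB = -4/3]
6. D_y = 13  [2·signedArea(DEA) = -448/3 ∩ FC · DB = -4/3]
   → D = (-49/3, 13)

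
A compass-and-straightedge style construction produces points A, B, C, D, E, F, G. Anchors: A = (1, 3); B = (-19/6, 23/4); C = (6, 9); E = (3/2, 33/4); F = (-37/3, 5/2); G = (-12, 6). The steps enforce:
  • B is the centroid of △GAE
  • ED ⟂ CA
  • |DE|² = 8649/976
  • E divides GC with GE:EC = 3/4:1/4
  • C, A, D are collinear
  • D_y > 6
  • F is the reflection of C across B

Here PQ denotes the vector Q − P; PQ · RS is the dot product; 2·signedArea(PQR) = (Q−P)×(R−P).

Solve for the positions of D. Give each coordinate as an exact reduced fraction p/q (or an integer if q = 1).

1. D_x = 231/61  [C, A, D are collinear ∩ ED ⟂ CA]
2. D_y = 387/61  [C, A, D are collinear ∩ ED ⟂ CA]
   → D = (231/61, 387/61)

D = (231/61, 387/61)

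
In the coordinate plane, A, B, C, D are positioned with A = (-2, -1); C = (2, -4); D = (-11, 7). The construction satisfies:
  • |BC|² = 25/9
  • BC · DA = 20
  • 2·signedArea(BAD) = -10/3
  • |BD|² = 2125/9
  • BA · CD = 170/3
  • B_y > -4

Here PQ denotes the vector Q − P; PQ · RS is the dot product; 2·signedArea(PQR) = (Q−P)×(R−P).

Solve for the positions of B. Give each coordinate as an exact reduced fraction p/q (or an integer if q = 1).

B = (2/3, -3)

1. B_x = 2/3  [BA · CD = 170/3 ∩ 2·signedArea(BAD) = -10/3]
2. B_y = -3  [BA · CD = 170/3 ∩ 2·signedArea(BAD) = -10/3]
   → B = (2/3, -3)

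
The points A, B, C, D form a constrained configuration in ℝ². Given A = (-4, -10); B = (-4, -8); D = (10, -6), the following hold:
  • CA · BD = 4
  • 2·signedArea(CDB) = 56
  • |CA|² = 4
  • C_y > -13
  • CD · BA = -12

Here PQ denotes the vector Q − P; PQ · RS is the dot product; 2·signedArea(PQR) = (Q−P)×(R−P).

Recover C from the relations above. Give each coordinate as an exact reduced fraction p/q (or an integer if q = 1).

1. C_x = -4  [2·signedArea(CDB) = 56 ∩ CA · BD = 4]
2. C_y = -12  [2·signedArea(CDB) = 56 ∩ CA · BD = 4]
   → C = (-4, -12)

C = (-4, -12)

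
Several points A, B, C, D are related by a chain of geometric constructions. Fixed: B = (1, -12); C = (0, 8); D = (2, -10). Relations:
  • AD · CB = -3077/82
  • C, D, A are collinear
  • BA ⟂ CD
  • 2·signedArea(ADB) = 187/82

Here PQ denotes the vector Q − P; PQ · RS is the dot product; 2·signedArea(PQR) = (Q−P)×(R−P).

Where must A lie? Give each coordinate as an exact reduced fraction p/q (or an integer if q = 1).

A = (181/82, -973/82)

1. A_x = 181/82  [C, D, A are collinear ∩ BA ⟂ CD]
2. A_y = -973/82  [C, D, A are collinear ∩ BA ⟂ CD]
   → A = (181/82, -973/82)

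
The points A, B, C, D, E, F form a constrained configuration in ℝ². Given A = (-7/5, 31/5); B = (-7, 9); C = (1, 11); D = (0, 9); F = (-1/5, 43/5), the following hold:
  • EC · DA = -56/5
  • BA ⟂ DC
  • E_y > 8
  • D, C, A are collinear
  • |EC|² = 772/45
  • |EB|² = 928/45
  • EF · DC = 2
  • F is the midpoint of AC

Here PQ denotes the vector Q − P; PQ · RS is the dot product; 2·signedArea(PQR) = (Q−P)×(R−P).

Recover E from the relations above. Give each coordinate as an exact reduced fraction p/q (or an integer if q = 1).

E = (-37/15, 131/15)

1. E_x = -37/15  [line -1·x + -2·y + 15 = 0 ∩ |EC|² = 772/45]
2. E_y = 131/15  [line -1·x + -2·y + 15 = 0 ∩ |EC|² = 772/45]
   → E = (-37/15, 131/15)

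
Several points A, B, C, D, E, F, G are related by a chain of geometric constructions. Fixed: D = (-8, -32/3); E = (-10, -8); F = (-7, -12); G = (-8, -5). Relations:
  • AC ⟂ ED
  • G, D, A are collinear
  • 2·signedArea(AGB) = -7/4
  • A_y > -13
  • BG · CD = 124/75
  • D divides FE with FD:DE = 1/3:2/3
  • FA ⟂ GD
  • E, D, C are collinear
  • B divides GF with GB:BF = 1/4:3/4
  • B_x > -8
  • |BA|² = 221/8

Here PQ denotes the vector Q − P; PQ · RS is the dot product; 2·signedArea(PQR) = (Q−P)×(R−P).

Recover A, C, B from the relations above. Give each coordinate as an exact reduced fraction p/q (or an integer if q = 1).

A = (-8, -12)
B = (-31/4, -27/4)
C = (-184/25, -288/25)

1. A_x = -8  [G, D, A are collinear ∩ FA ⟂ GD]
2. A_y = -12  [G, D, A are collinear ∩ FA ⟂ GD]
   → A = (-8, -12)
3. C_x = -184/25  [E, D, C are collinear ∩ AC ⟂ ED]
4. C_y = -288/25  [E, D, C are collinear ∩ AC ⟂ ED]
   → C = (-184/25, -288/25)
5. B_x = -31/4  [B divides GF with GB:BF = 1/4:3/4]
6. B_y = -27/4  [B divides GF with GB:BF = 1/4:3/4]
   → B = (-31/4, -27/4)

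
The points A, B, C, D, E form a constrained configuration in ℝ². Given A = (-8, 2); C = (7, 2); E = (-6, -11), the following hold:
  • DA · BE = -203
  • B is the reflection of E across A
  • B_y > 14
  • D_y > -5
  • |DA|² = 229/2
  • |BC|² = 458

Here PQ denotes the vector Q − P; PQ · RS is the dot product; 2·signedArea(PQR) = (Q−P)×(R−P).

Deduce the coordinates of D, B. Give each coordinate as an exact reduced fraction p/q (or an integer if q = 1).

B = (-10, 15)
D = (1/2, -9/2)

1. B_x = -10  [B is the reflection of E across A]
2. B_y = 15  [B is the reflection of E across A]
   → B = (-10, 15)
3. D_x = 1/2  [line -4·x + 26·y + 119 = 0 ∩ |DA|² = 229/2]
4. D_y = -9/2  [line -4·x + 26·y + 119 = 0 ∩ |DA|² = 229/2]
   → D = (1/2, -9/2)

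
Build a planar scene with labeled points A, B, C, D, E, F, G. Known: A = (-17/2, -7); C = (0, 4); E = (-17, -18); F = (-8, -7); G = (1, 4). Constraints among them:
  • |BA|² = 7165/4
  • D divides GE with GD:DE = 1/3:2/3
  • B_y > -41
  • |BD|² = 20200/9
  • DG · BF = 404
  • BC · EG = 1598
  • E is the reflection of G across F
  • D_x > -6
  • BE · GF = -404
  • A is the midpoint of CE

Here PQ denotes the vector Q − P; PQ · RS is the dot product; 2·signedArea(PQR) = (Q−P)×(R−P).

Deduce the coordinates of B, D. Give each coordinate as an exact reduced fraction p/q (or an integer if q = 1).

1. D_x = -5  [D divides GE with GD:DE = 1/3:2/3]
2. D_y = -10/3  [D divides GE with GD:DE = 1/3:2/3]
   → D = (-5, -10/3)
3. B_x = -35  [line -18·x + -22·y + -1510 = 0 ∩ |BD|² = 20200/9]
4. B_y = -40  [line -18·x + -22·y + -1510 = 0 ∩ |BD|² = 20200/9]
   → B = (-35, -40)

B = (-35, -40)
D = (-5, -10/3)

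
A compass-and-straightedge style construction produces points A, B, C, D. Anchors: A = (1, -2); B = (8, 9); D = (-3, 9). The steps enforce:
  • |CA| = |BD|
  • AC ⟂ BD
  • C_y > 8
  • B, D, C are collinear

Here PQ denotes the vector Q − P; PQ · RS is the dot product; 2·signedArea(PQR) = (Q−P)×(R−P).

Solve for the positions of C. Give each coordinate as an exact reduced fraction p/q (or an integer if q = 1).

1. C_x = 1  [B, D, C are collinear ∩ AC ⟂ BD]
2. C_y = 9  [B, D, C are collinear ∩ AC ⟂ BD]
   → C = (1, 9)

C = (1, 9)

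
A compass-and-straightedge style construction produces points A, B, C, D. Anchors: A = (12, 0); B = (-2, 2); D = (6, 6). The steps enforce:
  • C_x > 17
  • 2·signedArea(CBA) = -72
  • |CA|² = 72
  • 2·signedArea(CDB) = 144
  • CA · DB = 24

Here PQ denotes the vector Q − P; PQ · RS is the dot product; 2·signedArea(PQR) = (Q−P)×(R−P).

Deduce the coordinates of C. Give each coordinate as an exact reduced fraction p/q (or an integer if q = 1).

C = (18, -6)

1. C_x = 18  [2·signedArea(CDB) = 144 ∩ 2·signedArea(CBA) = -72]
2. C_y = -6  [2·signedArea(CDB) = 144 ∩ 2·signedArea(CBA) = -72]
   → C = (18, -6)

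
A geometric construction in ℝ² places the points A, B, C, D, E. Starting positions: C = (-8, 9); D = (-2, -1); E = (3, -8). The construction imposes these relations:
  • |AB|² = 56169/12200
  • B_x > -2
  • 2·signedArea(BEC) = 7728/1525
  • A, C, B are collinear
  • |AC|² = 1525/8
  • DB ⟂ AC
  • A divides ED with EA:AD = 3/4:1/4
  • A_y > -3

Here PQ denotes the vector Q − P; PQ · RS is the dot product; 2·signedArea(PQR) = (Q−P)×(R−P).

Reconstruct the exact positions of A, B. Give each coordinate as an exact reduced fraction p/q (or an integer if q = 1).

1. A_x = -3/4  [A divides ED with EA:AD = 3/4:1/4]
2. A_y = -11/4  [A divides ED with EA:AD = 3/4:1/4]
   → A = (-3/4, -11/4)
3. B_x = -2862/1525  [A, C, B are collinear ∩ DB ⟂ AC]
4. B_y = -1409/1525  [A, C, B are collinear ∩ DB ⟂ AC]
   → B = (-2862/1525, -1409/1525)

A = (-3/4, -11/4)
B = (-2862/1525, -1409/1525)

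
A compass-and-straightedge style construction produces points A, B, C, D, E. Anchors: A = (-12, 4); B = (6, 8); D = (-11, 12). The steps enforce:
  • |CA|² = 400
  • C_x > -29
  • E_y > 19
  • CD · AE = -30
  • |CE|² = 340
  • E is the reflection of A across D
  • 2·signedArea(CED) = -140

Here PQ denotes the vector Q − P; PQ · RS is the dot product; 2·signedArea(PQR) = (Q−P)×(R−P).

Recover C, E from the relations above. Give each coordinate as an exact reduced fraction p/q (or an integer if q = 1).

C = (-28, 16)
E = (-10, 20)

1. E_x = -10  [E is the reflection of A across D]
2. E_y = 20  [E is the reflection of A across D]
   → E = (-10, 20)
3. C_x = -28  [2·signedArea(CED) = -140 ∩ CD · AE = -30]
4. C_y = 16  [2·signedArea(CED) = -140 ∩ CD · AE = -30]
   → C = (-28, 16)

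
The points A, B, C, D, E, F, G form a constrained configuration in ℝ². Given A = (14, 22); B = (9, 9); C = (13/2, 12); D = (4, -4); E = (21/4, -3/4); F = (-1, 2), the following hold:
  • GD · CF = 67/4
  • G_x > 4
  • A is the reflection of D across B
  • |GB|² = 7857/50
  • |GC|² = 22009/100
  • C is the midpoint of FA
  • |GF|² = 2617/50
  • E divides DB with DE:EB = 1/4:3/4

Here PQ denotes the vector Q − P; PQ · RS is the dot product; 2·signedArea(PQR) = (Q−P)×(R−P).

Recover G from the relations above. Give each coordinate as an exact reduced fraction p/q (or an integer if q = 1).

G = (9/2, -27/10)

1. G_x = 9/2  [line 15/2·x + 10·y + -27/4 = 0 ∩ |GC|² = 22009/100]
2. G_y = -27/10  [line 15/2·x + 10·y + -27/4 = 0 ∩ |GC|² = 22009/100]
   → G = (9/2, -27/10)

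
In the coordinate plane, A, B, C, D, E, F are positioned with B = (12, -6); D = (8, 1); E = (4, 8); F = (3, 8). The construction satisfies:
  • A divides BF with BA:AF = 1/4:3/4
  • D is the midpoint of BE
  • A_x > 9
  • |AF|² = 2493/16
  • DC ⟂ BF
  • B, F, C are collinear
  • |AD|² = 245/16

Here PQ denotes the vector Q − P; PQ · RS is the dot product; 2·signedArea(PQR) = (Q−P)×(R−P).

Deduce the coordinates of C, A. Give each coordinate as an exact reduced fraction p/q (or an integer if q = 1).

1. C_x = 2118/277  [B, F, C are collinear ∩ DC ⟂ BF]
2. C_y = 214/277  [B, F, C are collinear ∩ DC ⟂ BF]
   → C = (2118/277, 214/277)
3. A_x = 39/4  [A divides BF with BA:AF = 1/4:3/4]
4. A_y = -5/2  [A divides BF with BA:AF = 1/4:3/4]
   → A = (39/4, -5/2)

A = (39/4, -5/2)
C = (2118/277, 214/277)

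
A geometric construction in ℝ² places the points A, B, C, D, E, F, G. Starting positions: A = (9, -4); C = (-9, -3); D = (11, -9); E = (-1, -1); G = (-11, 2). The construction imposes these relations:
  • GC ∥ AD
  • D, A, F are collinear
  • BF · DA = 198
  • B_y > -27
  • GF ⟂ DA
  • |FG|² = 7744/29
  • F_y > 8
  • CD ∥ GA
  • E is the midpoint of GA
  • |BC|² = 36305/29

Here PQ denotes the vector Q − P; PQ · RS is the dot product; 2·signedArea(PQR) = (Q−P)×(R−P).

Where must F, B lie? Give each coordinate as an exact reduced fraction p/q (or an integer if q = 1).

B = (517/29, -756/29)
F = (121/29, 234/29)

1. F_x = 121/29  [D, A, F are collinear ∩ GF ⟂ DA]
2. F_y = 234/29  [D, A, F are collinear ∩ GF ⟂ DA]
   → F = (121/29, 234/29)
3. B_x = 517/29  [line 2·x + -5·y + -166 = 0 ∩ |BC|² = 36305/29]
4. B_y = -756/29  [line 2·x + -5·y + -166 = 0 ∩ |BC|² = 36305/29]
   → B = (517/29, -756/29)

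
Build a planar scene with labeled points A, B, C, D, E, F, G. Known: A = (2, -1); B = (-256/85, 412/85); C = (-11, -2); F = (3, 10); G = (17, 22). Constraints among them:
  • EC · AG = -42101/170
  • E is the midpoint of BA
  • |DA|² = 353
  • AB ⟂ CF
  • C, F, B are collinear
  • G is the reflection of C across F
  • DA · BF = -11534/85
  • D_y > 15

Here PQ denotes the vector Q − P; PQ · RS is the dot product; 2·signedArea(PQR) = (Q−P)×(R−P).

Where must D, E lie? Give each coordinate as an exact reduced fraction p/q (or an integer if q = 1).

D = (10, 16)
E = (-43/85, 327/170)

1. D_x = 10  [line -511/85·x + -438/85·y + 12118/85 = 0 ∩ |DA|² = 353]
2. D_y = 16  [line -511/85·x + -438/85·y + 12118/85 = 0 ∩ |DA|² = 353]
   → D = (10, 16)
3. E_x = -43/85  [E is the midpoint of BA]
4. E_y = 327/170  [E is the midpoint of BA]
   → E = (-43/85, 327/170)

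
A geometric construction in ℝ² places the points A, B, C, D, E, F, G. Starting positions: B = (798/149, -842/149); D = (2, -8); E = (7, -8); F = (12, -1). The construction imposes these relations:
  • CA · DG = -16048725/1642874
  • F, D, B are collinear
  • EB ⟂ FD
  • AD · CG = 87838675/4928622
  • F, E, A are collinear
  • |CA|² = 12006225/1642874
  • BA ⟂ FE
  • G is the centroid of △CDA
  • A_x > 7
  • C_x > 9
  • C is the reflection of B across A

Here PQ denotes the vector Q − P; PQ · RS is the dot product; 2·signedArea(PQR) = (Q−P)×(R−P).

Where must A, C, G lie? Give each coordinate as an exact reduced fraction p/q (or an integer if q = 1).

1. A_x = 83307/11026  [F, E, A are collinear ∩ BA ⟂ FE]
2. A_y = -79633/11026  [F, E, A are collinear ∩ BA ⟂ FE]
   → A = (83307/11026, -79633/11026)
3. C_x = 53781/5513  [C is the reflection of B across A]
4. C_y = -48479/5513  [C is the reflection of B across A]
   → C = (53781/5513, -48479/5513)
5. G_x = 1429/222  [G is the centroid of △CDA]
6. G_y = -264799/33078  [G is the centroid of △CDA]
   → G = (1429/222, -264799/33078)

A = (83307/11026, -79633/11026)
C = (53781/5513, -48479/5513)
G = (1429/222, -264799/33078)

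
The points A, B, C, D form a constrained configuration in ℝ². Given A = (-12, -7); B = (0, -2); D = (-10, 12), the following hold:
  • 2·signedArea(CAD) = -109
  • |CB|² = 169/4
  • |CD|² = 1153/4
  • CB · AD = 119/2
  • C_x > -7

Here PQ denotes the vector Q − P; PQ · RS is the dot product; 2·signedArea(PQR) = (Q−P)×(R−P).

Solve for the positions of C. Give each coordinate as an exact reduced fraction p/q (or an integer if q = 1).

1. C_x = -6  [2·signedArea(CAD) = -109 ∩ CB · AD = 119/2]
2. C_y = -9/2  [2·signedArea(CAD) = -109 ∩ CB · AD = 119/2]
   → C = (-6, -9/2)

C = (-6, -9/2)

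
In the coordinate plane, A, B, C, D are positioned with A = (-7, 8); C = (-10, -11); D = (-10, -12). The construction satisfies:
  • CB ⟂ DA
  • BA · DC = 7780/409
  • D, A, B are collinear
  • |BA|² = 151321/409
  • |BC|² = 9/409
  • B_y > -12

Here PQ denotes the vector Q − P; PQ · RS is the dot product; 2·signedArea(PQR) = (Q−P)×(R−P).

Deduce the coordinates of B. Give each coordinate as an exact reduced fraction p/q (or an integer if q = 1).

1. B_x = -4030/409  [D, A, B are collinear ∩ CB ⟂ DA]
2. B_y = -4508/409  [D, A, B are collinear ∩ CB ⟂ DA]
   → B = (-4030/409, -4508/409)

B = (-4030/409, -4508/409)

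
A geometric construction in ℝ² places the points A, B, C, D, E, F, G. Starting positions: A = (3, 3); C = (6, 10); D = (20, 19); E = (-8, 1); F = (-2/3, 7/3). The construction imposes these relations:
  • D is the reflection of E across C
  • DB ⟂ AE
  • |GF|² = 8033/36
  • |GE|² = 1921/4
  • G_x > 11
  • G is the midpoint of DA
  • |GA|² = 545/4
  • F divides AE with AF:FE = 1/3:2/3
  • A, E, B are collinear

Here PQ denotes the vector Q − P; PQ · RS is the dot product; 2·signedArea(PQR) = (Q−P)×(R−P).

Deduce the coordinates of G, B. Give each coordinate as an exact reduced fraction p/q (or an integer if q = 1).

B = (2784/125, 813/125)
G = (23/2, 11)

1. G_x = 23/2  [G is the midpoint of DA]
2. G_y = 11  [G is the midpoint of DA]
   → G = (23/2, 11)
3. B_x = 2784/125  [A, E, B are collinear ∩ DB ⟂ AE]
4. B_y = 813/125  [A, E, B are collinear ∩ DB ⟂ AE]
   → B = (2784/125, 813/125)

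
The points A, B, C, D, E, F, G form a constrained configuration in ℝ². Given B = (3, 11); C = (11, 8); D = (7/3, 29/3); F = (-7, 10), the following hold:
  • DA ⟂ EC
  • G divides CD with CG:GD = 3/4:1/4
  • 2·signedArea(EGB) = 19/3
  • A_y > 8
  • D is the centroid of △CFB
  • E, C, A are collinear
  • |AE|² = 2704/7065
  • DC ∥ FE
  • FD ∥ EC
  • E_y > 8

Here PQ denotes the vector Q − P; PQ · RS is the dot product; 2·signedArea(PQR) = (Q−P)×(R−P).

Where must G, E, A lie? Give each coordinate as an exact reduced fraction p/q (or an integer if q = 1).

1. G_x = 9/2  [G divides CD with CG:GD = 3/4:1/4]
2. G_y = 37/4  [G divides CD with CG:GD = 3/4:1/4]
   → G = (9/2, 37/4)
3. E_x = 5/3  [FD ∥ EC ∩ DC ∥ FE]
4. E_y = 25/3  [FD ∥ EC ∩ DC ∥ FE]
   → E = (5/3, 25/3)
5. A_x = 5381/2355  [E, C, A are collinear ∩ DA ⟂ EC]
6. A_y = 19573/2355  [E, C, A are collinear ∩ DA ⟂ EC]
   → A = (5381/2355, 19573/2355)

A = (5381/2355, 19573/2355)
E = (5/3, 25/3)
G = (9/2, 37/4)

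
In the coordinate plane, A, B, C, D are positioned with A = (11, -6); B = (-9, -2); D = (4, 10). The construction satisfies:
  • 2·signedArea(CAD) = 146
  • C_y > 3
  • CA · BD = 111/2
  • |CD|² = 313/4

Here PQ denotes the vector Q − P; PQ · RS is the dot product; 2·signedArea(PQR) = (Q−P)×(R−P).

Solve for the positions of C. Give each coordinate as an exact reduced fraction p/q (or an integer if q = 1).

C = (-5/2, 4)

1. C_x = -5/2  [2·signedArea(CAD) = 146 ∩ CA · BD = 111/2]
2. C_y = 4  [2·signedArea(CAD) = 146 ∩ CA · BD = 111/2]
   → C = (-5/2, 4)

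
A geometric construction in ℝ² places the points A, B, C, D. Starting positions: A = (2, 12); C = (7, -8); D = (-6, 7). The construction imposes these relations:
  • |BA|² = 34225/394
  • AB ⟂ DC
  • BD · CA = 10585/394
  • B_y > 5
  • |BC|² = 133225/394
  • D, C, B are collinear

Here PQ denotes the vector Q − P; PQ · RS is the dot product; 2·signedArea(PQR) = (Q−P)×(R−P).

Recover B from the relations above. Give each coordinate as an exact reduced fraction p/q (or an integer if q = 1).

B = (-1987/394, 2323/394)

1. B_x = -1987/394  [D, C, B are collinear ∩ AB ⟂ DC]
2. B_y = 2323/394  [D, C, B are collinear ∩ AB ⟂ DC]
   → B = (-1987/394, 2323/394)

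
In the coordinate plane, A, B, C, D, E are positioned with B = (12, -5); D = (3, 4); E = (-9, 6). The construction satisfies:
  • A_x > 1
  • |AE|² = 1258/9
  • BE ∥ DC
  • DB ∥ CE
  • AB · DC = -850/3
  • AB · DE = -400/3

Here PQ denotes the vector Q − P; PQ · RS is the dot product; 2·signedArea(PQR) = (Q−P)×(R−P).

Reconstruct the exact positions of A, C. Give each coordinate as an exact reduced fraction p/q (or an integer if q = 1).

1. C_x = -18  [DB ∥ CE ∩ BE ∥ DC]
2. C_y = 15  [DB ∥ CE ∩ BE ∥ DC]
   → C = (-18, 15)
3. A_x = 2  [AB · DC = -850/3 ∩ AB · DE = -400/3]
4. A_y = 5/3  [AB · DC = -850/3 ∩ AB · DE = -400/3]
   → A = (2, 5/3)

A = (2, 5/3)
C = (-18, 15)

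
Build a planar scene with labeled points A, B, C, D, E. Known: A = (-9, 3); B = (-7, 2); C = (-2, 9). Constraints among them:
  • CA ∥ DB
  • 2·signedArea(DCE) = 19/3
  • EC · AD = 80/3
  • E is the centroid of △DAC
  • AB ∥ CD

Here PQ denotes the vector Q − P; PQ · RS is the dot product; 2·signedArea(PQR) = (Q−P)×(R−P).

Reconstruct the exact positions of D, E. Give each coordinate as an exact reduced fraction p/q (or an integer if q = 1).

D = (0, 8)
E = (-11/3, 20/3)

1. D_x = 0  [CA ∥ DB ∩ AB ∥ CD]
2. D_y = 8  [CA ∥ DB ∩ AB ∥ CD]
   → D = (0, 8)
3. E_x = -11/3  [E is the centroid of △DAC]
4. E_y = 20/3  [E is the centroid of △DAC]
   → E = (-11/3, 20/3)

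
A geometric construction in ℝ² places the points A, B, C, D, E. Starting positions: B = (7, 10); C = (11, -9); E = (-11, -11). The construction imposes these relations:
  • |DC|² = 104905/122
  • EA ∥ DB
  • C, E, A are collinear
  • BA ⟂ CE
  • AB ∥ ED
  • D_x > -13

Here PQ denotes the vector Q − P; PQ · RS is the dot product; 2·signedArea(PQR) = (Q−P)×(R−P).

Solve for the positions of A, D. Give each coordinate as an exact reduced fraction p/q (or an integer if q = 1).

A = (1067/122, -1123/122)
D = (-1555/122, 1001/122)

1. A_x = 1067/122  [C, E, A are collinear ∩ BA ⟂ CE]
2. A_y = -1123/122  [C, E, A are collinear ∩ BA ⟂ CE]
   → A = (1067/122, -1123/122)
3. D_x = -1555/122  [EA ∥ DB ∩ AB ∥ ED]
4. D_y = 1001/122  [EA ∥ DB ∩ AB ∥ ED]
   → D = (-1555/122, 1001/122)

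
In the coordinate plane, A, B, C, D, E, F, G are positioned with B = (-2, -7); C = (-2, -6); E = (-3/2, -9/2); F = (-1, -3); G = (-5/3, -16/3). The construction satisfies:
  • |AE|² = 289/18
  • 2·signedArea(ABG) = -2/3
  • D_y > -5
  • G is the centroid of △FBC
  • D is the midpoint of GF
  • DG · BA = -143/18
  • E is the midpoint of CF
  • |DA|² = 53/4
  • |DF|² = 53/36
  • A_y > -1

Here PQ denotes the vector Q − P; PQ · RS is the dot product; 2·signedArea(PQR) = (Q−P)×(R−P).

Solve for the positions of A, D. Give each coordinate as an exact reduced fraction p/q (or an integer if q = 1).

1. A_x = -1/3  [line -5/3·x + 1/3·y + -1/3 = 0 ∩ |AE|² = 289/18]
2. A_y = -2/3  [line -5/3·x + 1/3·y + -1/3 = 0 ∩ |AE|² = 289/18]
   → A = (-1/3, -2/3)
3. D_x = -4/3  [D is the midpoint of GF]
4. D_y = -25/6  [D is the midpoint of GF]
   → D = (-4/3, -25/6)

A = (-1/3, -2/3)
D = (-4/3, -25/6)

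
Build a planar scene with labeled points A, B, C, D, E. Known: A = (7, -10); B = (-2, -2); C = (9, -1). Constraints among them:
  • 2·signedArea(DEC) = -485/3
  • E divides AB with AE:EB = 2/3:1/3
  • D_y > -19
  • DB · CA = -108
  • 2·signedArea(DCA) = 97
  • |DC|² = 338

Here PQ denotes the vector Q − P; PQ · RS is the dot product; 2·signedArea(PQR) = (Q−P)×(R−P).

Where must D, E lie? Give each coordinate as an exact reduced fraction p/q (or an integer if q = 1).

D = (16, -18)
E = (1, -14/3)

1. D_x = 16  [DB · CA = -108 ∩ 2·signedArea(DCA) = 97]
2. D_y = -18  [DB · CA = -108 ∩ 2·signedArea(DCA) = 97]
   → D = (16, -18)
3. E_x = 1  [E divides AB with AE:EB = 2/3:1/3]
4. E_y = -14/3  [E divides AB with AE:EB = 2/3:1/3]
   → E = (1, -14/3)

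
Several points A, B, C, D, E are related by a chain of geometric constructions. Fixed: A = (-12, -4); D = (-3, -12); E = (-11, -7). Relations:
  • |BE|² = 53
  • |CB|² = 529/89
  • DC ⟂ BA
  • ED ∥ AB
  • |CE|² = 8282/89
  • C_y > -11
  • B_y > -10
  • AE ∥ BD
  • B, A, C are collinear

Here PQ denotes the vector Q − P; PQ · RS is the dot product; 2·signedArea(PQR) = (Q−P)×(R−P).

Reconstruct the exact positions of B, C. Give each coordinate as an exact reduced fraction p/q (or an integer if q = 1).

1. B_x = -4  [AE ∥ BD ∩ ED ∥ AB]
2. B_y = -9  [AE ∥ BD ∩ ED ∥ AB]
   → B = (-4, -9)
3. C_x = -172/89  [B, A, C are collinear ∩ DC ⟂ BA]
4. C_y = -916/89  [B, A, C are collinear ∩ DC ⟂ BA]
   → C = (-172/89, -916/89)

B = (-4, -9)
C = (-172/89, -916/89)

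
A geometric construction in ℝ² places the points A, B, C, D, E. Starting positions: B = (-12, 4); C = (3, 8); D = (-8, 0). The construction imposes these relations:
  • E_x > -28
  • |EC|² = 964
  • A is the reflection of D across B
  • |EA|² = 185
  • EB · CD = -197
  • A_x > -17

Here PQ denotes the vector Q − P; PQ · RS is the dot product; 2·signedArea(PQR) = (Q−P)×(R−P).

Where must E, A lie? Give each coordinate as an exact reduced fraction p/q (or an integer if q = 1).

1. A_x = -16  [A is the reflection of D across B]
2. A_y = 8  [A is the reflection of D across B]
   → A = (-16, 8)
3. E_x = -27  [line 11·x + 8·y + 297 = 0 ∩ |EA|² = 185]
4. E_y = 0  [line 11·x + 8·y + 297 = 0 ∩ |EA|² = 185]
   → E = (-27, 0)

A = (-16, 8)
E = (-27, 0)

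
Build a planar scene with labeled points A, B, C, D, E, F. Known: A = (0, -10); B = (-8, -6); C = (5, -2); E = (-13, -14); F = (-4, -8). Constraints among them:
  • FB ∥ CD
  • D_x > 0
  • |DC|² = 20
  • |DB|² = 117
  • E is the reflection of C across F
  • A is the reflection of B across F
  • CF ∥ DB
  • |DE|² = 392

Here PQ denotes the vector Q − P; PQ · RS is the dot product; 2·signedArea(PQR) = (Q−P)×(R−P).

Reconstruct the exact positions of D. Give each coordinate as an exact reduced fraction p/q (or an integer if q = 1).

1. D_x = 1  [CF ∥ DB ∩ FB ∥ CD]
2. D_y = 0  [CF ∥ DB ∩ FB ∥ CD]
   → D = (1, 0)

D = (1, 0)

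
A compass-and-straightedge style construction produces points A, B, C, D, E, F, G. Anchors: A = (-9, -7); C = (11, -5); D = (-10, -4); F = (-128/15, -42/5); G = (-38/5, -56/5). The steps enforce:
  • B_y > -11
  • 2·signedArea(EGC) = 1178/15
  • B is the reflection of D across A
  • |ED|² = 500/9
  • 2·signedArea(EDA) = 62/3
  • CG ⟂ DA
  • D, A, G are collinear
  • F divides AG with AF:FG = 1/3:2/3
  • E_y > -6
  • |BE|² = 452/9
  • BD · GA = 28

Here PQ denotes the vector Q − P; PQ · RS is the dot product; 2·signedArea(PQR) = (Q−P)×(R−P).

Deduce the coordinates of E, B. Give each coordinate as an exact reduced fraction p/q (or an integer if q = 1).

1. E_x = -8/3  [2·signedArea(EDA) = 62/3 ∩ 2·signedArea(EGC) = 1178/15]
2. E_y = -16/3  [2·signedArea(EDA) = 62/3 ∩ 2·signedArea(EGC) = 1178/15]
   → E = (-8/3, -16/3)
3. B_x = -8  [B is the reflection of D across A]
4. B_y = -10  [B is the reflection of D across A]
   → B = (-8, -10)

B = (-8, -10)
E = (-8/3, -16/3)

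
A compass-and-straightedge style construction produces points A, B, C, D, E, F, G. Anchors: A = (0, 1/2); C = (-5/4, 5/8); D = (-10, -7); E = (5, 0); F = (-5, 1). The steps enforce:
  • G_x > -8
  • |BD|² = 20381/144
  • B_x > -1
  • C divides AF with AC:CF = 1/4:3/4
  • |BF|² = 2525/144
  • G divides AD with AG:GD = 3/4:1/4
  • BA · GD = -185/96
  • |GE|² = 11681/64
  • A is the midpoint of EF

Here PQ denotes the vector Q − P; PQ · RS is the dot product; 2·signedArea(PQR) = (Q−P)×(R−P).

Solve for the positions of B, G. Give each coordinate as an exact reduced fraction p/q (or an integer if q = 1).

B = (-5/6, 7/12)
G = (-15/2, -41/8)

1. G_x = -15/2  [G divides AD with AG:GD = 3/4:1/4]
2. G_y = -41/8  [G divides AD with AG:GD = 3/4:1/4]
   → G = (-15/2, -41/8)
3. B_x = -5/6  [line 5/2·x + 15/8·y + 95/96 = 0 ∩ |BF|² = 2525/144]
4. B_y = 7/12  [line 5/2·x + 15/8·y + 95/96 = 0 ∩ |BF|² = 2525/144]
   → B = (-5/6, 7/12)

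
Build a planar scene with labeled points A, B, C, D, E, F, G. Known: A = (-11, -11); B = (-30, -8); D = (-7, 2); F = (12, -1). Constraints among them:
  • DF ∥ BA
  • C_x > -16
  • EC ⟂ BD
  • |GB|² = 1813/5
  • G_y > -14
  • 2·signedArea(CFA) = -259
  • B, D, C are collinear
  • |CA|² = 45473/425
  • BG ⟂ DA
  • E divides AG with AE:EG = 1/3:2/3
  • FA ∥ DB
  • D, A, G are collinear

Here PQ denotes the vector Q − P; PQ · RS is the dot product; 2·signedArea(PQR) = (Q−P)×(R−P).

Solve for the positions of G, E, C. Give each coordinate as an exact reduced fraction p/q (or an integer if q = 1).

1. G_x = -59/5  [D, A, G are collinear ∩ BG ⟂ DA]
2. G_y = -68/5  [D, A, G are collinear ∩ BG ⟂ DA]
   → G = (-59/5, -68/5)
3. E_x = -169/15  [E divides AG with AE:EG = 1/3:2/3]
4. E_y = -178/15  [E divides AG with AE:EG = 1/3:2/3]
   → E = (-169/15, -178/15)
5. C_x = -1331/85  [B, D, C are collinear ∩ EC ⟂ BD]
6. C_y = -30/17  [B, D, C are collinear ∩ EC ⟂ BD]
   → C = (-1331/85, -30/17)

C = (-1331/85, -30/17)
E = (-169/15, -178/15)
G = (-59/5, -68/5)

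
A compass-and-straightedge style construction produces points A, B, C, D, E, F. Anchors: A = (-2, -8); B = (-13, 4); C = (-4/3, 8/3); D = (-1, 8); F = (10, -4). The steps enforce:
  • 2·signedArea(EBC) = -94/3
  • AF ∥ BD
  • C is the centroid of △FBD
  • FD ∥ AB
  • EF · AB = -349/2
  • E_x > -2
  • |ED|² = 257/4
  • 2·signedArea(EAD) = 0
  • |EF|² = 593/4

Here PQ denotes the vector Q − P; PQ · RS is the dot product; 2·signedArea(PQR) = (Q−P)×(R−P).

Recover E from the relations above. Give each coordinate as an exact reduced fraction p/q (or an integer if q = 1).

1. E_x = -3/2  [2·signedArea(EAD) = 0 ∩ EF · AB = -349/2]
2. E_y = 0  [2·signedArea(EAD) = 0 ∩ EF · AB = -349/2]
   → E = (-3/2, 0)

E = (-3/2, 0)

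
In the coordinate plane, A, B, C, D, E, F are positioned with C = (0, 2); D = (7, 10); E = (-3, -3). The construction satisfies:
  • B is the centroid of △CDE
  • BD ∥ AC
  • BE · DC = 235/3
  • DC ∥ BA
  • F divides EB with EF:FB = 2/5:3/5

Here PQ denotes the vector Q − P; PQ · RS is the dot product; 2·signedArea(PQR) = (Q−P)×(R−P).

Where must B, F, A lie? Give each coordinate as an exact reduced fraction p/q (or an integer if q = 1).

1. B_x = 4/3  [B is the centroid of △CDE]
2. B_y = 3  [B is the centroid of △CDE]
   → B = (4/3, 3)
3. F_x = -19/15  [F divides EB with EF:FB = 2/5:3/5]
4. F_y = -3/5  [F divides EB with EF:FB = 2/5:3/5]
   → F = (-19/15, -3/5)
5. A_x = -17/3  [BD ∥ AC ∩ DC ∥ BA]
6. A_y = -5  [BD ∥ AC ∩ DC ∥ BA]
   → A = (-17/3, -5)

A = (-17/3, -5)
B = (4/3, 3)
F = (-19/15, -3/5)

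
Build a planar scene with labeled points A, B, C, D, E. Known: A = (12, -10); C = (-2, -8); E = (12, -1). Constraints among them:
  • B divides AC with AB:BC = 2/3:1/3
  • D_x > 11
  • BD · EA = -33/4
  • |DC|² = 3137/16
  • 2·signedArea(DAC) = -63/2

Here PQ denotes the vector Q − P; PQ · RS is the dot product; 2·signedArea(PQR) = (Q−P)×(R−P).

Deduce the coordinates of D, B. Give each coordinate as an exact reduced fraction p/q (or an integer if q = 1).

1. D_x = 12  [line -2·x + -14·y + -169/2 = 0 ∩ |DC|² = 3137/16]
2. D_y = -31/4  [line -2·x + -14·y + -169/2 = 0 ∩ |DC|² = 3137/16]
   → D = (12, -31/4)
3. B_x = 8/3  [B divides AC with AB:BC = 2/3:1/3]
4. B_y = -26/3  [B divides AC with AB:BC = 2/3:1/3]
   → B = (8/3, -26/3)

B = (8/3, -26/3)
D = (12, -31/4)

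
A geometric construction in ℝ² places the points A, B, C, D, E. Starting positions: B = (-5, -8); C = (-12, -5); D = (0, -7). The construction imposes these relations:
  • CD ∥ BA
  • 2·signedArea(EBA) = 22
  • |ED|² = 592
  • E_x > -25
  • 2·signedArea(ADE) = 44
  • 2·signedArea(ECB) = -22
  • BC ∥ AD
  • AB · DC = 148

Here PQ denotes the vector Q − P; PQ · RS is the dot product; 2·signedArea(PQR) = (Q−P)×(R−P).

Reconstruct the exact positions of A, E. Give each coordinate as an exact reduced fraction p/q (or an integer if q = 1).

A = (7, -10)
E = (-24, -3)

1. A_x = 7  [BC ∥ AD ∩ CD ∥ BA]
2. A_y = -10  [BC ∥ AD ∩ CD ∥ BA]
   → A = (7, -10)
3. E_x = -24  [2·signedArea(EBA) = 22 ∩ 2·signedArea(ADE) = 44]
4. E_y = -3  [2·signedArea(EBA) = 22 ∩ 2·signedArea(ADE) = 44]
   → E = (-24, -3)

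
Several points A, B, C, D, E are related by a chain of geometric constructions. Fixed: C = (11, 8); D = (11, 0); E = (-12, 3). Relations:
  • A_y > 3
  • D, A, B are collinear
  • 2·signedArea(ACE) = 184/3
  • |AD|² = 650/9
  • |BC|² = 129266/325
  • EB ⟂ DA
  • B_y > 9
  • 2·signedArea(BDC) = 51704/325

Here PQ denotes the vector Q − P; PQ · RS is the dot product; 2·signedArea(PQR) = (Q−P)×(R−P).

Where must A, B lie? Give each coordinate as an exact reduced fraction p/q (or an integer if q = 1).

A = (10/3, 11/3)
B = (-2888/325, 3091/325)

1. B_x = -2888/325  [2·signedArea(BDC) = 51704/325]
2. B_y = 3091/325  [|BC|² = 129266/325]
   → B = (-2888/325, 3091/325)
3. A_x = 10/3  [2·signedArea(ACE) = 184/3 ∩ D, A, B are collinear]
4. A_y = 11/3  [2·signedArea(ACE) = 184/3 ∩ D, A, B are collinear]
   → A = (10/3, 11/3)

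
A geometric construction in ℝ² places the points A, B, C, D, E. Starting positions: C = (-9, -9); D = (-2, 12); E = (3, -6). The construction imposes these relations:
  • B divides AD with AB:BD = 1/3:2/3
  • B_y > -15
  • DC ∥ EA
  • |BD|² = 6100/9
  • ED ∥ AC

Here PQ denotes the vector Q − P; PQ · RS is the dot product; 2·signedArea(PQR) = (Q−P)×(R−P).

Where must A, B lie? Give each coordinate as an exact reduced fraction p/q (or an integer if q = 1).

1. A_x = -4  [ED ∥ AC ∩ DC ∥ EA]
2. A_y = -27  [ED ∥ AC ∩ DC ∥ EA]
   → A = (-4, -27)
3. B_x = -10/3  [B divides AD with AB:BD = 1/3:2/3]
4. B_y = -14  [B divides AD with AB:BD = 1/3:2/3]
   → B = (-10/3, -14)

A = (-4, -27)
B = (-10/3, -14)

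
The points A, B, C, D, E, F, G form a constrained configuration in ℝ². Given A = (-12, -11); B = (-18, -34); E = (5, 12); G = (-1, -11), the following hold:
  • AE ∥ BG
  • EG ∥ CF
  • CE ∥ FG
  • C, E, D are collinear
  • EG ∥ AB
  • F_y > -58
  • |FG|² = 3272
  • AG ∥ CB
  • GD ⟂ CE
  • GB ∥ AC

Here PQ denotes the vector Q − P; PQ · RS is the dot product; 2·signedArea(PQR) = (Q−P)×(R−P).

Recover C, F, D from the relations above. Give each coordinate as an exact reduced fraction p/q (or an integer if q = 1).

C = (-29, -34)
D = (-6637/818, -4697/818)
F = (-35, -57)

1. C_x = -29  [AG ∥ CB ∩ GB ∥ AC]
2. C_y = -34  [AG ∥ CB ∩ GB ∥ AC]
   → C = (-29, -34)
3. F_x = -35  [CE ∥ FG ∩ EG ∥ CF]
4. F_y = -57  [CE ∥ FG ∩ EG ∥ CF]
   → F = (-35, -57)
5. D_x = -6637/818  [C, E, D are collinear ∩ GD ⟂ CE]
6. D_y = -4697/818  [C, E, D are collinear ∩ GD ⟂ CE]
   → D = (-6637/818, -4697/818)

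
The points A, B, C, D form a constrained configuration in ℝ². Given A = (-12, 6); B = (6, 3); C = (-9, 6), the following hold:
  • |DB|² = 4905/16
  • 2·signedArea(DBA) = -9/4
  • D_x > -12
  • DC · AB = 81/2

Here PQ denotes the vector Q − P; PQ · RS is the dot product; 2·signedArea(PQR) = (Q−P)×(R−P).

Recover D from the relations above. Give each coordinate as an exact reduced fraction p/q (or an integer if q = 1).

1. D_x = -45/4  [2·signedArea(DBA) = -9/4 ∩ DC · AB = 81/2]
2. D_y = 6  [2·signedArea(DBA) = -9/4 ∩ DC · AB = 81/2]
   → D = (-45/4, 6)

D = (-45/4, 6)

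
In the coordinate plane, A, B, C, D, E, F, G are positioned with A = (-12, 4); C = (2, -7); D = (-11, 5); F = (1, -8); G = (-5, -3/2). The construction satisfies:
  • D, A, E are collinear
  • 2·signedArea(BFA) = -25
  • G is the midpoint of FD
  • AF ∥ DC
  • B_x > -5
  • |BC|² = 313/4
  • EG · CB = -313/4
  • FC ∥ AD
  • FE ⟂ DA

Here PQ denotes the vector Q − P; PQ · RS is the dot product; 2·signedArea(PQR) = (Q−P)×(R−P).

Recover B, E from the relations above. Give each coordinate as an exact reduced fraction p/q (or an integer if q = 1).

1. E_x = -23/2  [D, A, E are collinear ∩ FE ⟂ DA]
2. E_y = 9/2  [D, A, E are collinear ∩ FE ⟂ DA]
   → E = (-23/2, 9/2)
3. B_x = -9/2  [2·signedArea(BFA) = -25 ∩ EG · CB = -313/4]
4. B_y = -1  [2·signedArea(BFA) = -25 ∩ EG · CB = -313/4]
   → B = (-9/2, -1)

B = (-9/2, -1)
E = (-23/2, 9/2)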